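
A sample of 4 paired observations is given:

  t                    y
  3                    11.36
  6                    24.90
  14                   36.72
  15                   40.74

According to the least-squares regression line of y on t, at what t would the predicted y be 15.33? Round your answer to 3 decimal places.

n = 4, Σx = 38, Σy = 113.72, Σxy = 1308.66, Σx² = 466
Sxx = Σx² − (Σx)²/n = 466 − 361 = 105
Sxy = Σxy − (Σx)(Σy)/n = 1308.66 − 1080.34 = 228.32
b = Sxy/Sxx = 228.32/105 = 2.174476
a = ȳ − b·x̄ = 28.43 − 2.174476·9.5 = 7.772476
Set a + b·x = 15.33: x = (15.33 − 7.772476) / 2.174476 = 3.475561

3.476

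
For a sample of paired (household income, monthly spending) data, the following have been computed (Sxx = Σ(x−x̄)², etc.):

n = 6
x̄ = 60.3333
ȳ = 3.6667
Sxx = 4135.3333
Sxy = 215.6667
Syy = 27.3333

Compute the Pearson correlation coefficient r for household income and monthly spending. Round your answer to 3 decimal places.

0.641

r = Sxy/√(Sxx·Syy) = 215.6667/√(113032.305689) = 215.6667/336.202775 = 0.641478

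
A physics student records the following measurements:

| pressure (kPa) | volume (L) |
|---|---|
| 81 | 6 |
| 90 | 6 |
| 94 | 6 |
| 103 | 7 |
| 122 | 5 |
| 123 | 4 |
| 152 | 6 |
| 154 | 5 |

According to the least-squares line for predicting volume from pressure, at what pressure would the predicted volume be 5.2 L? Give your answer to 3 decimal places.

145.554

n = 8, Σx = 919, Σy = 45, Σxy = 5095, Σx² = 110939
Sxx = Σx² − (Σx)²/n = 110939 − 105570.125 = 5368.875
Sxy = Σxy − (Σx)(Σy)/n = 5095 − 5169.375 = -74.375
b = Sxy/Sxx = -74.375/5368.875 = -0.013853
a = ȳ − b·x̄ = 5.625 − (-0.013853)·114.875 = 7.216363
Set a + b·x = 5.2: x = (5.2 − 7.216363) / (-0.013853) = 145.554286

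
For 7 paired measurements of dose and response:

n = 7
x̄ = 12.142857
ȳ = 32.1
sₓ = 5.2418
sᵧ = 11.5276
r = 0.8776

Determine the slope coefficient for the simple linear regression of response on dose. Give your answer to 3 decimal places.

1.930

b = r · sᵧ/sₓ = 0.8776 · 11.5276/5.2418 = 1.929990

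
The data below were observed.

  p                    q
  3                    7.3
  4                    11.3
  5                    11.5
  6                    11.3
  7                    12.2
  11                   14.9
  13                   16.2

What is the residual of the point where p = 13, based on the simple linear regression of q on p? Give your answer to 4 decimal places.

-0.2463

n = 7, Σx = 49, Σy = 84.7, Σxy = 652.3, Σx² = 425
Sxx = Σx² − (Σx)²/n = 425 − 343 = 82
Sxy = Σxy − (Σx)(Σy)/n = 652.3 − 592.9 = 59.4
b = Sxy/Sxx = 59.4/82 = 0.724390
a = ȳ − b·x̄ = 12.1 − 0.724390·7 = 7.029268
ŷ(13) = 7.029268 + 0.724390·13 = 16.446341
residual = y − ŷ = 16.2 − 16.446341 = -0.246341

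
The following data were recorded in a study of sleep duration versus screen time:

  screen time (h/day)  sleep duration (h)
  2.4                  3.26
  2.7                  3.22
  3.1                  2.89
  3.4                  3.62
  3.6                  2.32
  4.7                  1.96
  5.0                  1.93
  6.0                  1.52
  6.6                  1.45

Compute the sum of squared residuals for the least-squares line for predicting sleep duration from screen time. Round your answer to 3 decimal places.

0.911

n = 9, Σx = 37.5, Σy = 22.17, Σxy = 83.689, Σx² = 173.83, Σy² = 59.8143
Sxx = Σx² − (Σx)²/n = 173.83 − 156.25 = 17.58
Sxy = Σxy − (Σx)(Σy)/n = 83.689 − 92.375 = -8.686
Syy = Σy² − (Σy)²/n = 59.8143 − 54.6121 = 5.2022
b = Sxy/Sxx = -8.686/17.58 = -0.494084
SSE = Syy − b·Sxy = 5.2022 − (-0.494084)·(-8.686) = 0.910585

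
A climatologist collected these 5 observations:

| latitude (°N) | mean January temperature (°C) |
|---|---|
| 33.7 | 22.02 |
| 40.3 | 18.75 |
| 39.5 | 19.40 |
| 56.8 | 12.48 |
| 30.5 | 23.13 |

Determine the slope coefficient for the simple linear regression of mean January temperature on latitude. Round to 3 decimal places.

n = 5, Σx = 200.8, Σy = 95.78, Σxy = 3678.328, Σx² = 8476.52
Sxx = Σx² − (Σx)²/n = 8476.52 − 8064.128 = 412.392
Sxy = Σxy − (Σx)(Σy)/n = 3678.328 − 3846.5248 = -168.1968
b = Sxy/Sxx = -168.1968/412.392 = -0.407857

-0.408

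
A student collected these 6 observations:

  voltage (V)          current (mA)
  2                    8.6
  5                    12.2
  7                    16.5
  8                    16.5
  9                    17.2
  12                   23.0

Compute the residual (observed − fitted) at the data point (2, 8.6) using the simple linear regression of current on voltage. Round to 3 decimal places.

0.208

n = 6, Σx = 43, Σy = 94, Σxy = 756.5, Σx² = 367
Sxx = Σx² − (Σx)²/n = 367 − 308.166667 = 58.833333
Sxy = Σxy − (Σx)(Σy)/n = 756.5 − 673.666667 = 82.833333
b = Sxy/Sxx = 82.833333/58.833333 = 1.407932
a = ȳ − b·x̄ = 15.666667 − 1.407932·7.166667 = 5.576487
ŷ(2) = 5.576487 + 1.407932·2 = 8.392351
residual = y − ŷ = 8.6 − 8.392351 = 0.207649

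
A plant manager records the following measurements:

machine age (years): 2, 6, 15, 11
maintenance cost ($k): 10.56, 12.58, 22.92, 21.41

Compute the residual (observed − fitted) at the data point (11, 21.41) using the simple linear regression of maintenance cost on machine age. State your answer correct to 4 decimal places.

n = 4, Σx = 34, Σy = 67.47, Σxy = 675.91, Σx² = 386
Sxx = Σx² − (Σx)²/n = 386 − 289 = 97
Sxy = Σxy − (Σx)(Σy)/n = 675.91 − 573.495 = 102.415
b = Sxy/Sxx = 102.415/97 = 1.055825
a = ȳ − b·x̄ = 16.8675 − 1.055825·8.5 = 7.892990
ŷ(11) = 7.892990 + 1.055825·11 = 19.507062
residual = y − ŷ = 21.41 − 19.507062 = 1.902938

1.9029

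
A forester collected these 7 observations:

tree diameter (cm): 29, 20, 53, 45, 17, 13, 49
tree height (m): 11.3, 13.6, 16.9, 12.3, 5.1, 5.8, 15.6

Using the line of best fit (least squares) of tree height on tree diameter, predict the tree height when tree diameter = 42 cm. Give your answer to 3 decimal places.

n = 7, Σx = 226, Σy = 80.6, Σxy = 2975.4, Σx² = 8934
Sxx = Σx² − (Σx)²/n = 8934 − 7296.571429 = 1637.428571
Sxy = Σxy − (Σx)(Σy)/n = 2975.4 − 2602.228571 = 373.171429
b = Sxy/Sxx = 373.171429/1637.428571 = 0.227901
a = ȳ − b·x̄ = 11.514286 − 0.227901·32.285714 = 4.156343
ŷ(42) = a + b·42 = 4.156343 + 0.227901·42 = 13.728180

13.728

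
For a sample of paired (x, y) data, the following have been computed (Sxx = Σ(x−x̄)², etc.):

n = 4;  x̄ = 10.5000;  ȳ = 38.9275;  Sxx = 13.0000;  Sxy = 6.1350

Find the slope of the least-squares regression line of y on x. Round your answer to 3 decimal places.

b = Sxy/Sxx = 6.135/13 = 0.471923

0.472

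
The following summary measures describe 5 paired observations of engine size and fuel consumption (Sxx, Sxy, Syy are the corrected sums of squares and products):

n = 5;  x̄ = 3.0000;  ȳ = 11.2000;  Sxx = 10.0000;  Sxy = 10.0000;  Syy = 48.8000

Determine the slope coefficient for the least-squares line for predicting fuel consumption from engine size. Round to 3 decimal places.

b = Sxy/Sxx = 10/10 = 1

1.000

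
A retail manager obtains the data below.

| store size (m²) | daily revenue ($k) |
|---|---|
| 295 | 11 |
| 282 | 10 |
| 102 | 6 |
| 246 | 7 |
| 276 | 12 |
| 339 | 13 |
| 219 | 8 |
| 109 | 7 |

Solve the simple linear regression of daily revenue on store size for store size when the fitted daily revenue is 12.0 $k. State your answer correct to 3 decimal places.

339.580

n = 8, Σx = 1868, Σy = 74, Σxy = 18633, Σx² = 488408
Sxx = Σx² − (Σx)²/n = 488408 − 436178 = 52230
Sxy = Σxy − (Σx)(Σy)/n = 18633 − 17279 = 1354
b = Sxy/Sxx = 1354/52230 = 0.025924
a = ȳ − b·x̄ = 9.25 − 0.025924·233.5 = 3.196793
Set a + b·x = 12.0: x = (12.0 − 3.196793) / 0.025924 = 339.580133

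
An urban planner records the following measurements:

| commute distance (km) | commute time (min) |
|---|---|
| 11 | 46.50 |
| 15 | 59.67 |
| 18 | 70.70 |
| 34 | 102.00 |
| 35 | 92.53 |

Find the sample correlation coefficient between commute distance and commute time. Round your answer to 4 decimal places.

n = 5, Σx = 113, Σy = 371.4, Σxy = 9385.7, Σx² = 3051, Σy² = 29687.0498
Sxx = Σx² − (Σx)²/n = 3051 − 2553.8 = 497.2
Sxy = Σxy − (Σx)(Σy)/n = 9385.7 − 8393.64 = 992.06
Syy = Σy² − (Σy)²/n = 29687.0498 − 27587.592 = 2099.4578
r = Sxy/√(Sxx·Syy) = 992.06/√(1043850.41816) = 992.06/1021.689981 = 0.970999

0.9710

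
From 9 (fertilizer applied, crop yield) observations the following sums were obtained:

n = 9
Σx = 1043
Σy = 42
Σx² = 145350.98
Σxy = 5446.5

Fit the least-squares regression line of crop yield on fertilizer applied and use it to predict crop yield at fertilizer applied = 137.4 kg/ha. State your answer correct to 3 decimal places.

5.176

Sxx = Σx² − (Σx)²/n = 145350.98 − 120872.111111 = 24478.868889
Sxy = Σxy − (Σx)(Σy)/n = 5446.5 − 4867.333333 = 579.166667
b = Sxy/Sxx = 579.166667/24478.868889 = 0.023660
a = ȳ − b·x̄ = 4.666667 − 0.023660·115.888889 = 1.924752
ŷ(137.4) = a + b·137.4 = 1.924752 + 0.023660·137.4 = 5.175617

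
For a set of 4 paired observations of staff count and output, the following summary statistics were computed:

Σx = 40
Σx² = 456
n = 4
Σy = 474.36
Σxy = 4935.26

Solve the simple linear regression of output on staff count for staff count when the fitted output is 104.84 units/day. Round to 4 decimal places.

Sxx = Σx² − (Σx)²/n = 456 − 400 = 56
Sxy = Σxy − (Σx)(Σy)/n = 4935.26 − 4743.6 = 191.66
b = Sxy/Sxx = 191.66/56 = 3.4225
a = ȳ − b·x̄ = 118.59 − 3.4225·10 = 84.365
Set a + b·x = 104.84: x = (104.84 − 84.365) / 3.4225 = 5.982469

5.9825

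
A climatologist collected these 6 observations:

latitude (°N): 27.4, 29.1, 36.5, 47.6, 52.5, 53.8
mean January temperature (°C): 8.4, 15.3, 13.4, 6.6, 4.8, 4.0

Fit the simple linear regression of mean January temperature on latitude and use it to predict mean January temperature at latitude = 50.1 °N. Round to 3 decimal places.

5.953

n = 6, Σx = 246.9, Σy = 52.5, Σxy = 1945.85, Σx² = 10846.27
Sxx = Σx² − (Σx)²/n = 10846.27 − 10159.935 = 686.335
Sxy = Σxy − (Σx)(Σy)/n = 1945.85 − 2160.375 = -214.525
b = Sxy/Sxx = -214.525/686.335 = -0.312566
a = ȳ − b·x̄ = 8.75 − (-0.312566)·41.15 = 21.612092
ŷ(50.1) = a + b·50.1 = 21.612092 + (-0.312566)·50.1 = 5.952534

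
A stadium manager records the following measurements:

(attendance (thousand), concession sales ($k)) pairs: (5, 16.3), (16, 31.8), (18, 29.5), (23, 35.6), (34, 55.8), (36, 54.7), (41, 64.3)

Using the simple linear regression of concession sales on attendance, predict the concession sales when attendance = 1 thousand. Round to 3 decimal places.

n = 7, Σx = 173, Σy = 288, Σxy = 8442.8, Σx² = 5267
Sxx = Σx² − (Σx)²/n = 5267 − 4275.571429 = 991.428571
Sxy = Σxy − (Σx)(Σy)/n = 8442.8 − 7117.714286 = 1325.085714
b = Sxy/Sxx = 1325.085714/991.428571 = 1.336542
a = ȳ − b·x̄ = 41.142857 − 1.336542·24.714286 = 8.111182
ŷ(1) = a + b·1 = 8.111182 + 1.336542·1 = 9.447723

9.448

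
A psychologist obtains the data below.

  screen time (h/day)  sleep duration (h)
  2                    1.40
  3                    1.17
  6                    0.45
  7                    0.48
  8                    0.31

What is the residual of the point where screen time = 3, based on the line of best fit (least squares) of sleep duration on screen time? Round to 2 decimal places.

0.00

n = 5, Σx = 26, Σy = 3.81, Σxy = 14.85, Σx² = 162
Sxx = Σx² − (Σx)²/n = 162 − 135.2 = 26.8
Sxy = Σxy − (Σx)(Σy)/n = 14.85 − 19.812 = -4.962
b = Sxy/Sxx = -4.962/26.8 = -0.185149
a = ȳ − b·x̄ = 0.762 − (-0.185149)·5.2 = 1.724776
ŷ(3) = 1.724776 + (-0.185149)·3 = 1.169328
residual = y − ŷ = 1.17 − 1.169328 = 0.000672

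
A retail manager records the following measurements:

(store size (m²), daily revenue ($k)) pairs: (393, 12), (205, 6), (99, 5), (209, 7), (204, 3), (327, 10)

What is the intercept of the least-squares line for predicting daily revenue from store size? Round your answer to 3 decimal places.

n = 6, Σx = 1437, Σy = 43, Σxy = 11786, Σx² = 398501
Sxx = Σx² − (Σx)²/n = 398501 − 344161.5 = 54339.5
Sxy = Σxy − (Σx)(Σy)/n = 11786 − 10298.5 = 1487.5
b = Sxy/Sxx = 1487.5/54339.5 = 0.027374
a = ȳ − b·x̄ = 7.166667 − 0.027374·239.5 = 0.610547

0.611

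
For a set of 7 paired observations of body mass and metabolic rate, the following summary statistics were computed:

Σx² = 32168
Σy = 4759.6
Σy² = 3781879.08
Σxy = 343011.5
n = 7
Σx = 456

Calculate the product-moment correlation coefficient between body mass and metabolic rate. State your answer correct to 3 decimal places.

Sxx = Σx² − (Σx)²/n = 32168 − 29705.142857 = 2462.857143
Sxy = Σxy − (Σx)(Σy)/n = 343011.5 − 310053.942857 = 32957.557143
Syy = Σy² − (Σy)²/n = 3781879.08 − 3236256.022857 = 545623.057143
r = Sxy/√(Sxx·Syy) = 32957.557143/√(1343791643.591837) = 32957.557143/36657.763756 = 0.899061

0.899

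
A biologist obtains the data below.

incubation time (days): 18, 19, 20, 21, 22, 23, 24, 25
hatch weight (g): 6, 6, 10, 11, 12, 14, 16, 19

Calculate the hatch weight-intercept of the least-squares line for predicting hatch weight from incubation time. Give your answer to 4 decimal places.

n = 8, Σx = 172, Σy = 94, Σxy = 2098, Σx² = 3740
Sxx = Σx² − (Σx)²/n = 3740 − 3698 = 42
Sxy = Σxy − (Σx)(Σy)/n = 2098 − 2021 = 77
b = Sxy/Sxx = 77/42 = 1.833333
a = ȳ − b·x̄ = 11.75 − 1.833333·21.5 = -27.666667

-27.6667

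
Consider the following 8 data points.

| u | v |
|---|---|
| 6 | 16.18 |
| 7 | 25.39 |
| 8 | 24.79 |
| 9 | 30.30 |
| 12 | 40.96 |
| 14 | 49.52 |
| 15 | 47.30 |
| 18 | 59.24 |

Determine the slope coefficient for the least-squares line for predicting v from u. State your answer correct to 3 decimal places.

n = 8, Σx = 89, Σy = 293.68, Σxy = 3706.45, Σx² = 1119
Sxx = Σx² − (Σx)²/n = 1119 − 990.125 = 128.875
Sxy = Σxy − (Σx)(Σy)/n = 3706.45 − 3267.19 = 439.26
b = Sxy/Sxx = 439.26/128.875 = 3.408419

3.408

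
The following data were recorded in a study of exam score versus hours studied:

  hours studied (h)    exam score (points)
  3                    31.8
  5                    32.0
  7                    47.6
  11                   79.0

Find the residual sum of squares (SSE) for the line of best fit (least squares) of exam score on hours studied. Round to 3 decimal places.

n = 4, Σx = 26, Σy = 190.4, Σxy = 1457.6, Σx² = 204, Σy² = 10542
Sxx = Σx² − (Σx)²/n = 204 − 169 = 35
Sxy = Σxy − (Σx)(Σy)/n = 1457.6 − 1237.6 = 220
Syy = Σy² − (Σy)²/n = 10542 − 9063.04 = 1478.96
b = Sxy/Sxx = 220/35 = 6.285714
SSE = Syy − b·Sxy = 1478.96 − 6.285714·220 = 96.102857

96.103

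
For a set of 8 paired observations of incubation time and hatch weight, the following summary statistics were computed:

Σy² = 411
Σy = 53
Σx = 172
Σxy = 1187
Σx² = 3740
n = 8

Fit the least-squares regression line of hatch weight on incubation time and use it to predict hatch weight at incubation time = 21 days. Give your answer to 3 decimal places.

Sxx = Σx² − (Σx)²/n = 3740 − 3698 = 42
Sxy = Σxy − (Σx)(Σy)/n = 1187 − 1139.5 = 47.5
b = Sxy/Sxx = 47.5/42 = 1.130952
a = ȳ − b·x̄ = 6.625 − 1.130952·21.5 = -17.690476
ŷ(21) = a + b·21 = -17.690476 + 1.130952·21 = 6.059524

6.060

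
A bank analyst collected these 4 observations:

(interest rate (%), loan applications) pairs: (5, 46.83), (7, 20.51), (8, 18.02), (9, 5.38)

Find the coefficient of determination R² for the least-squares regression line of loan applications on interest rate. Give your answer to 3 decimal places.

n = 4, Σx = 29, Σy = 90.74, Σxy = 570.3, Σx² = 219, Σy² = 2967.3738
Sxx = Σx² − (Σx)²/n = 219 − 210.25 = 8.75
Sxy = Σxy − (Σx)(Σy)/n = 570.3 − 657.865 = -87.565
Syy = Σy² − (Σy)²/n = 2967.3738 − 2058.4369 = 908.9369
R² = Sxy²/(Sxx·Syy) = (-87.565)²/(8.75·908.9369) = 0.964094

0.964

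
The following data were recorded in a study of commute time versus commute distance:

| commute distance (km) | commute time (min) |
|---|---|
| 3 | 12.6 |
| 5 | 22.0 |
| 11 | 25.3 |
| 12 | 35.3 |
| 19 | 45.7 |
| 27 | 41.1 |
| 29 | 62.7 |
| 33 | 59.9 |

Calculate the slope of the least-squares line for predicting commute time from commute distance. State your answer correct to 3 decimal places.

n = 8, Σx = 139, Σy = 304.6, Σxy = 6622.7, Σx² = 3319
Sxx = Σx² − (Σx)²/n = 3319 − 2415.125 = 903.875
Sxy = Σxy − (Σx)(Σy)/n = 6622.7 − 5292.425 = 1330.275
b = Sxy/Sxx = 1330.275/903.875 = 1.471747

1.472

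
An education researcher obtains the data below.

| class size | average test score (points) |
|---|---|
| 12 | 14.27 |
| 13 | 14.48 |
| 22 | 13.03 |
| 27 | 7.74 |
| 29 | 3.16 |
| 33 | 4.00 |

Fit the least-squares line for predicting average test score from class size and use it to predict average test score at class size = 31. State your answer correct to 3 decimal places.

4.849

n = 6, Σx = 136, Σy = 56.68, Σxy = 1078.76, Σx² = 3456
Sxx = Σx² − (Σx)²/n = 3456 − 3082.666667 = 373.333333
Sxy = Σxy − (Σx)(Σy)/n = 1078.76 − 1284.746667 = -205.986667
b = Sxy/Sxx = -205.986667/373.333333 = -0.55175
a = ȳ − b·x̄ = 9.446667 − (-0.55175)·22.666667 = 21.953
ŷ(31) = a + b·31 = 21.953 + (-0.55175)·31 = 4.84875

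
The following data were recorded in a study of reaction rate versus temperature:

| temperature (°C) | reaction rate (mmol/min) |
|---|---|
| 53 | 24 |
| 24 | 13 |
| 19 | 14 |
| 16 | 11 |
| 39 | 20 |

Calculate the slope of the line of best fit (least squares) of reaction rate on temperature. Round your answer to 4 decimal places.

0.3423

n = 5, Σx = 151, Σy = 82, Σxy = 2806, Σx² = 5523
Sxx = Σx² − (Σx)²/n = 5523 − 4560.2 = 962.8
Sxy = Σxy − (Σx)(Σy)/n = 2806 − 2476.4 = 329.6
b = Sxy/Sxx = 329.6/962.8 = 0.342335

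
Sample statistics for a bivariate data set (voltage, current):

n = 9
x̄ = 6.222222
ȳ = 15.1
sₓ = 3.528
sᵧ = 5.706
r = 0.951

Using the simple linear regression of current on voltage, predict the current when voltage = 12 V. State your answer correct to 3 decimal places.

b = r · sᵧ/sₓ = 0.951 · 5.706/3.528 = 1.538097
a = ȳ − b·x̄ = 15.1 − 1.538097·6.222222 = 5.529619
ŷ(12) = a + b·12 = 5.529619 + 1.538097·12 = 23.986783

23.987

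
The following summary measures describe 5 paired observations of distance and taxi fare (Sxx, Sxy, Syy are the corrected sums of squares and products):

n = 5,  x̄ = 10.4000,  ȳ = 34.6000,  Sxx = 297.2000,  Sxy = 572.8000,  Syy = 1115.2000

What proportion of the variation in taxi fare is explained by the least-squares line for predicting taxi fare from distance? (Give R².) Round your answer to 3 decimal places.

R² = Sxy²/(Sxx·Syy) = (572.8)²/(297.2·1115.2) = 0.989930

0.990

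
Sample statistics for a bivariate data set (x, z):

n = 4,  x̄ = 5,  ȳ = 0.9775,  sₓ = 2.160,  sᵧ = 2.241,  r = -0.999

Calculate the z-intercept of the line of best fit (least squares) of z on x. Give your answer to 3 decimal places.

b = r · sᵧ/sₓ = -0.999 · 2.241/2.16 = -1.036463
a = ȳ − b·x̄ = 0.9775 − (-1.036463)·5 = 6.159813

6.160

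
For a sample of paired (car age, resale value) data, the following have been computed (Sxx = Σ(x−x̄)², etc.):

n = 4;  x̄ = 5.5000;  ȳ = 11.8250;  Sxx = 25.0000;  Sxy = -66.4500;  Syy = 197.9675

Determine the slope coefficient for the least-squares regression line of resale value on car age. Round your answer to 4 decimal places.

-2.6580

b = Sxy/Sxx = -66.45/25 = -2.658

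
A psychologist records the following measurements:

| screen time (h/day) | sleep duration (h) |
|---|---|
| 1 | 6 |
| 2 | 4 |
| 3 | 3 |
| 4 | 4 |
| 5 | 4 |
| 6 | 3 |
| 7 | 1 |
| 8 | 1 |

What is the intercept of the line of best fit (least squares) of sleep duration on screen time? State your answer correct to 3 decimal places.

5.929

n = 8, Σx = 36, Σy = 26, Σxy = 92, Σx² = 204
Sxx = Σx² − (Σx)²/n = 204 − 162 = 42
Sxy = Σxy − (Σx)(Σy)/n = 92 − 117 = -25
b = Sxy/Sxx = -25/42 = -0.595238
a = ȳ − b·x̄ = 3.25 − (-0.595238)·4.5 = 5.928571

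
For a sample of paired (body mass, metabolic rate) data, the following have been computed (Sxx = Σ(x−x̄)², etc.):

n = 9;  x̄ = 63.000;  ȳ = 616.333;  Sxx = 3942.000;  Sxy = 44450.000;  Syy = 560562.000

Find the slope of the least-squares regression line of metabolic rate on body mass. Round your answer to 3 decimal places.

11.276

b = Sxy/Sxx = 44450/3942 = 11.276002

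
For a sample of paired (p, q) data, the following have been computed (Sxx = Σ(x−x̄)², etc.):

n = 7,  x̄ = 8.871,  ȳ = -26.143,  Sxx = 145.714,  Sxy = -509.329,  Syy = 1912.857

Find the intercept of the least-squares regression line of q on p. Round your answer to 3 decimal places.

4.865

b = Sxy/Sxx = -509.329/145.714 = -3.495402
a = ȳ − b·x̄ = -26.143 − (-3.495402)·8.871 = 4.864711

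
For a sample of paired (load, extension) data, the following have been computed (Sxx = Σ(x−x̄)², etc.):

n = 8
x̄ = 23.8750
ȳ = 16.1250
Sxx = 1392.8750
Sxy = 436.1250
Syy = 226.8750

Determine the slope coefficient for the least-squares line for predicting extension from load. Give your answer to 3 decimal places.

0.313

b = Sxy/Sxx = 436.125/1392.875 = 0.313111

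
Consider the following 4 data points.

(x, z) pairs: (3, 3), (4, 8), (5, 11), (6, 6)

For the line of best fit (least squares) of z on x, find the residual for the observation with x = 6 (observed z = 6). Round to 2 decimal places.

-2.80

n = 4, Σx = 18, Σy = 28, Σxy = 132, Σx² = 86
Sxx = Σx² − (Σx)²/n = 86 − 81 = 5
Sxy = Σxy − (Σx)(Σy)/n = 132 − 126 = 6
b = Sxy/Sxx = 6/5 = 1.2
a = ȳ − b·x̄ = 7 − 1.2·4.5 = 1.6
ŷ(6) = 1.6 + 1.2·6 = 8.8
residual = y − ŷ = 6 − 8.8 = -2.8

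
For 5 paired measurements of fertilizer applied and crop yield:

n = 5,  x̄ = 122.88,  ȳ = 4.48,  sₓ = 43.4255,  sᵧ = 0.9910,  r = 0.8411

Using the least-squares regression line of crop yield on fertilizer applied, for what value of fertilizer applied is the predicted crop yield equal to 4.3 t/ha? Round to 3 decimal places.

113.502

b = r · sᵧ/sₓ = 0.8411 · 0.991/43.4255 = 0.019194
a = ȳ − b·x̄ = 4.48 − 0.019194·122.88 = 2.121382
Set a + b·x = 4.3: x = (4.3 − 2.121382) / 0.019194 = 113.502306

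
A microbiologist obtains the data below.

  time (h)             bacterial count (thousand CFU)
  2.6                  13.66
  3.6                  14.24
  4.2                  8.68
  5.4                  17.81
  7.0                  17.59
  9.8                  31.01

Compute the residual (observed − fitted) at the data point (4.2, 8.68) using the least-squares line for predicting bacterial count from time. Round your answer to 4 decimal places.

n = 6, Σx = 32.6, Σy = 102.99, Σxy = 646.438, Σx² = 211.56
Sxx = Σx² − (Σx)²/n = 211.56 − 177.126667 = 34.433333
Sxy = Σxy − (Σx)(Σy)/n = 646.438 − 559.579 = 86.859
b = Sxy/Sxx = 86.859/34.433333 = 2.522527
a = ȳ − b·x̄ = 17.165 − 2.522527·5.433333 = 3.459272
ŷ(4.2) = 3.459272 + 2.522527·4.2 = 14.053884
residual = y − ŷ = 8.68 − 14.053884 = -5.373884

-5.3739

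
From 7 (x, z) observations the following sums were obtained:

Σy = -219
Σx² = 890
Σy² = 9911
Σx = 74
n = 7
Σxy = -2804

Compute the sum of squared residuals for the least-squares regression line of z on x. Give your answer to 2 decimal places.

840.77

Sxx = Σx² − (Σx)²/n = 890 − 782.285714 = 107.714286
Sxy = Σxy − (Σx)(Σy)/n = -2804 − (-2315.142857) = -488.857143
Syy = Σy² − (Σy)²/n = 9911 − 6851.571429 = 3059.428571
b = Sxy/Sxx = -488.857143/107.714286 = -4.538462
SSE = Syy − b·Sxy = 3059.428571 − (-4.538462)·(-488.857143) = 840.769231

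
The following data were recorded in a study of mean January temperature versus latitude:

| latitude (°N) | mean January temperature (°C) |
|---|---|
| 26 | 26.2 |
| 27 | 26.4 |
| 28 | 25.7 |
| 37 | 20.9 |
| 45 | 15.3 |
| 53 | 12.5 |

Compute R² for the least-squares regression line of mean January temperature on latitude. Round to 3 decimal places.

0.991

n = 6, Σx = 216, Σy = 127, Σxy = 4237.9, Σx² = 8392, Σy² = 2871.04
Sxx = Σx² − (Σx)²/n = 8392 − 7776 = 616
Sxy = Σxy − (Σx)(Σy)/n = 4237.9 − 4572 = -334.1
Syy = Σy² − (Σy)²/n = 2871.04 − 2688.166667 = 182.873333
R² = Sxy²/(Sxx·Syy) = (-334.1)²/(616·182.873333) = 0.990882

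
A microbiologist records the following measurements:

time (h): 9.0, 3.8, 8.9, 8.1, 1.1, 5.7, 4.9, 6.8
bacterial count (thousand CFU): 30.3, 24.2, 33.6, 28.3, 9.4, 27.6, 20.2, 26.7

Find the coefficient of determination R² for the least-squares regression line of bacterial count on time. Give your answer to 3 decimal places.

n = 8, Σx = 48.3, Σy = 200.3, Σxy = 1341.13, Σx² = 344.21, Σy² = 5404.63
Sxx = Σx² − (Σx)²/n = 344.21 − 291.61125 = 52.59875
Sxy = Σxy − (Σx)(Σy)/n = 1341.13 − 1209.31125 = 131.81875
Syy = Σy² − (Σy)²/n = 5404.63 − 5015.01125 = 389.61875
R² = Sxy²/(Sxx·Syy) = (131.81875)²/(52.59875·389.61875) = 0.847889

0.848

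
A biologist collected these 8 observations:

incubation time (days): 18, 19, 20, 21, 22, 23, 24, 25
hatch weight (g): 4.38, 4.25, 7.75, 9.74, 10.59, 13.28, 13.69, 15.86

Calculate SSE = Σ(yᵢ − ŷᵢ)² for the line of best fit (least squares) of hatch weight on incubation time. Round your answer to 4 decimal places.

n = 8, Σx = 172, Σy = 79.54, Σxy = 1782.61, Σx² = 3740, Σy² = 919.6392
Sxx = Σx² − (Σx)²/n = 3740 − 3698 = 42
Sxy = Σxy − (Σx)(Σy)/n = 1782.61 − 1710.11 = 72.5
Syy = Σy² − (Σy)²/n = 919.6392 − 790.82645 = 128.81275
b = Sxy/Sxx = 72.5/42 = 1.726190
SSE = Syy − b·Sxy = 128.81275 − 1.726190·72.5 = 3.663940

3.6639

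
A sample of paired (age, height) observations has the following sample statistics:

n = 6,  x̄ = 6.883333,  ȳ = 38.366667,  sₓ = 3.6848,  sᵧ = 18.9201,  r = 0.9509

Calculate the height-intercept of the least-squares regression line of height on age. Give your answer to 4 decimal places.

4.7586

b = r · sᵧ/sₓ = 0.9509 · 18.9201/3.6848 = 4.882524
a = ȳ − b·x̄ = 38.366667 − 4.882524·6.883333 = 4.758631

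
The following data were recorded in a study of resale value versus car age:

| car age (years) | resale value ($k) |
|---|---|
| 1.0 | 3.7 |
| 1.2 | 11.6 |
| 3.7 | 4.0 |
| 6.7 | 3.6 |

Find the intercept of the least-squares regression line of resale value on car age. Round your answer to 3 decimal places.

n = 4, Σx = 12.6, Σy = 22.9, Σxy = 56.54, Σx² = 61.02
Sxx = Σx² − (Σx)²/n = 61.02 − 39.69 = 21.33
Sxy = Σxy − (Σx)(Σy)/n = 56.54 − 72.135 = -15.595
b = Sxy/Sxx = -15.595/21.33 = -0.731130
a = ȳ − b·x̄ = 5.725 − (-0.731130)·3.15 = 8.028059

8.028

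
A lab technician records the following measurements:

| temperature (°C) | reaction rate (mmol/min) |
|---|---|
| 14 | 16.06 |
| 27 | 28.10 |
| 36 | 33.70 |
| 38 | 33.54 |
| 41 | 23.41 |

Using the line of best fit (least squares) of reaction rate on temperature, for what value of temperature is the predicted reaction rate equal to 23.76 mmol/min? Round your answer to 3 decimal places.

24.386

n = 5, Σx = 156, Σy = 134.81, Σxy = 4431.07, Σx² = 5346
Sxx = Σx² − (Σx)²/n = 5346 − 4867.2 = 478.8
Sxy = Σxy − (Σx)(Σy)/n = 4431.07 − 4206.072 = 224.998
b = Sxy/Sxx = 224.998/478.8 = 0.469921
a = ȳ − b·x̄ = 26.962 − 0.469921·31.2 = 12.300476
Set a + b·x = 23.76: x = (23.76 − 12.300476) / 0.469921 = 24.386083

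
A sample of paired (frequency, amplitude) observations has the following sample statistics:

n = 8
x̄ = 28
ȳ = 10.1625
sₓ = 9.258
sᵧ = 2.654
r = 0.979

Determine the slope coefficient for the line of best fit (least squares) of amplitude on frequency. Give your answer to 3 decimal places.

0.281

b = r · sᵧ/sₓ = 0.979 · 2.654/9.258 = 0.280651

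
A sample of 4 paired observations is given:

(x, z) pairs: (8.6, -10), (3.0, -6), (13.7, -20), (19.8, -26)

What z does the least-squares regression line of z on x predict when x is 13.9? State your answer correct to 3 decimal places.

n = 4, Σx = 45.1, Σy = -62, Σxy = -892.8, Σx² = 662.69
Sxx = Σx² − (Σx)²/n = 662.69 − 508.5025 = 154.1875
Sxy = Σxy − (Σx)(Σy)/n = -892.8 − (-699.05) = -193.75
b = Sxy/Sxx = -193.75/154.1875 = -1.256587
a = ȳ − b·x̄ = -15.5 − (-1.256587)·11.275 = -1.331982
ŷ(13.9) = a + b·13.9 = -1.331982 + (-1.256587)·13.9 = -18.798541

-18.799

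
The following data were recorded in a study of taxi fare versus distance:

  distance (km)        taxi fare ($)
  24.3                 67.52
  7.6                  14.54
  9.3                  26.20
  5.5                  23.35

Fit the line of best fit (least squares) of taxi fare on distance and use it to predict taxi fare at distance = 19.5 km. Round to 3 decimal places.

53.795

n = 4, Σx = 46.7, Σy = 131.61, Σxy = 2123.325, Σx² = 764.99
Sxx = Σx² − (Σx)²/n = 764.99 − 545.2225 = 219.7675
Sxy = Σxy − (Σx)(Σy)/n = 2123.325 − 1536.54675 = 586.77825
b = Sxy/Sxx = 586.77825/219.7675 = 2.669996
a = ȳ − b·x̄ = 32.9025 − 2.669996·11.675 = 1.730302
ŷ(19.5) = a + b·19.5 = 1.730302 + 2.669996·19.5 = 53.795215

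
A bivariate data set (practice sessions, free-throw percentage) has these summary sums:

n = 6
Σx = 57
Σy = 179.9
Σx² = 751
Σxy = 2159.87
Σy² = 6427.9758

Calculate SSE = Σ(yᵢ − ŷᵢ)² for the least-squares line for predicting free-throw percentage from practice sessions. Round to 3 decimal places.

63.861

Sxx = Σx² − (Σx)²/n = 751 − 541.5 = 209.5
Sxy = Σxy − (Σx)(Σy)/n = 2159.87 − 1709.05 = 450.82
Syy = Σy² − (Σy)²/n = 6427.9758 − 5394.001667 = 1033.974133
b = Sxy/Sxx = 450.82/209.5 = 2.151885
SSE = Syy − b·Sxy = 1033.974133 − 2.151885·450.82 = 63.861139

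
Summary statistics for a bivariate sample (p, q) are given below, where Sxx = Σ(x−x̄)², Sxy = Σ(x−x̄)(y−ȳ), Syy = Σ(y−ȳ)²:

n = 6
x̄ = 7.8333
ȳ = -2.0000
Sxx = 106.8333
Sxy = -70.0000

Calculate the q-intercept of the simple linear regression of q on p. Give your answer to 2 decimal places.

b = Sxy/Sxx = -70/106.8333 = -0.655226
a = ȳ − b·x̄ = -2 − (-0.655226)·7.8333 = 3.132585

3.13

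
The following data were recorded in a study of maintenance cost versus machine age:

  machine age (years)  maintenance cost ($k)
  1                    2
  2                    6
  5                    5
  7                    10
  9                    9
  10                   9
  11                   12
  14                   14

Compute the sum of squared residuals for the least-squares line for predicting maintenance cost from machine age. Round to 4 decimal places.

14.4740

n = 8, Σx = 59, Σy = 67, Σxy = 608, Σx² = 577, Σy² = 667
Sxx = Σx² − (Σx)²/n = 577 − 435.125 = 141.875
Sxy = Σxy − (Σx)(Σy)/n = 608 − 494.125 = 113.875
Syy = Σy² − (Σy)²/n = 667 − 561.125 = 105.875
b = Sxy/Sxx = 113.875/141.875 = 0.802643
SSE = Syy − b·Sxy = 105.875 − 0.802643·113.875 = 14.474009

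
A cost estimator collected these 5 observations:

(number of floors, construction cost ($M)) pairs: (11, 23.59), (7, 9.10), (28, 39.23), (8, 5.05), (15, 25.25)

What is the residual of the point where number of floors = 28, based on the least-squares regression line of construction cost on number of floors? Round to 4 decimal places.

-2.2183

n = 5, Σx = 69, Σy = 102.22, Σxy = 1840.78, Σx² = 1243
Sxx = Σx² − (Σx)²/n = 1243 − 952.2 = 290.8
Sxy = Σxy − (Σx)(Σy)/n = 1840.78 − 1410.636 = 430.144
b = Sxy/Sxx = 430.144/290.8 = 1.479175
a = ȳ − b·x̄ = 20.444 − 1.479175·13.8 = 0.031389
ŷ(28) = 0.031389 + 1.479175·28 = 41.448281
residual = y − ŷ = 39.23 − 41.448281 = -2.218281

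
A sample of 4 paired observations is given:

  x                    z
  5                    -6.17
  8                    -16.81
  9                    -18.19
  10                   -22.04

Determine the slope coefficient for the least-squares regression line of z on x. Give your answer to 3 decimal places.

-3.126

n = 4, Σx = 32, Σy = -63.21, Σxy = -549.44, Σx² = 270
Sxx = Σx² − (Σx)²/n = 270 − 256 = 14
Sxy = Σxy − (Σx)(Σy)/n = -549.44 − (-505.68) = -43.76
b = Sxy/Sxx = -43.76/14 = -3.125714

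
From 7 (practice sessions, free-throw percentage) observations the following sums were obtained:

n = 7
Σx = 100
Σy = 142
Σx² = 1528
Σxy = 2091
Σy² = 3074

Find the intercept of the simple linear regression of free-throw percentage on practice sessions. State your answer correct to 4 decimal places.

Sxx = Σx² − (Σx)²/n = 1528 − 1428.571429 = 99.428571
Sxy = Σxy − (Σx)(Σy)/n = 2091 − 2028.571429 = 62.428571
b = Sxy/Sxx = 62.428571/99.428571 = 0.627874
a = ȳ − b·x̄ = 20.285714 − 0.627874·14.285714 = 11.316092

11.3161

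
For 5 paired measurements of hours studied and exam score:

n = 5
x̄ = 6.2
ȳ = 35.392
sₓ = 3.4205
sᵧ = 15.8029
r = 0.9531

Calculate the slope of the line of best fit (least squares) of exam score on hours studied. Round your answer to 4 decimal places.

b = r · sᵧ/sₓ = 0.9531 · 15.8029/3.4205 = 4.403375

4.4034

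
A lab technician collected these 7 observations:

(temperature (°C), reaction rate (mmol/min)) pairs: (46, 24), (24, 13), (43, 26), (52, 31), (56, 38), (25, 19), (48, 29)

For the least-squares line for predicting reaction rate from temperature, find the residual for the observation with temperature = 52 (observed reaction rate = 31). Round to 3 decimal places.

n = 7, Σx = 294, Σy = 180, Σxy = 8141, Σx² = 13310
Sxx = Σx² − (Σx)²/n = 13310 − 12348 = 962
Sxy = Σxy − (Σx)(Σy)/n = 8141 − 7560 = 581
b = Sxy/Sxx = 581/962 = 0.603950
a = ȳ − b·x̄ = 25.714286 − 0.603950·42 = 0.348381
ŷ(52) = 0.348381 + 0.603950·52 = 31.753787
residual = y − ŷ = 31 − 31.753787 = -0.753787

-0.754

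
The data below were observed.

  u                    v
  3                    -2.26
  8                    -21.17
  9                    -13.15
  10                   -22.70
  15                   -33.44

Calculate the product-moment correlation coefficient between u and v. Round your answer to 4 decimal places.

n = 5, Σx = 45, Σy = -92.72, Σxy = -1023.09, Σx² = 479, Σy² = 2259.7226
Sxx = Σx² − (Σx)²/n = 479 − 405 = 74
Sxy = Σxy − (Σx)(Σy)/n = -1023.09 − (-834.48) = -188.61
Syy = Σy² − (Σy)²/n = 2259.7226 − 1719.39968 = 540.32292
r = Sxy/√(Sxx·Syy) = -188.61/√(39983.89608) = -188.61/199.959736 = -0.943240

-0.9432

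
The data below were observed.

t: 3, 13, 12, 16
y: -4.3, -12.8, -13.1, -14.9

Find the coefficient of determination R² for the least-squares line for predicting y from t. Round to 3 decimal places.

n = 4, Σx = 44, Σy = -45.1, Σxy = -574.9, Σx² = 578, Σy² = 575.95
Sxx = Σx² − (Σx)²/n = 578 − 484 = 94
Sxy = Σxy − (Σx)(Σy)/n = -574.9 − (-496.1) = -78.8
Syy = Σy² − (Σy)²/n = 575.95 − 508.5025 = 67.4475
R² = Sxy²/(Sxx·Syy) = (-78.8)²/(94·67.4475) = 0.979397

0.979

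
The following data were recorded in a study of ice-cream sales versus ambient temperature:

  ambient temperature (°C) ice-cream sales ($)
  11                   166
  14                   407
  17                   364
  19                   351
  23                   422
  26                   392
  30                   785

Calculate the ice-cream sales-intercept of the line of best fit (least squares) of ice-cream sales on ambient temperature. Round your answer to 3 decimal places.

n = 7, Σx = 140, Σy = 2887, Σxy = 63829, Σx² = 3072
Sxx = Σx² − (Σx)²/n = 3072 − 2800 = 272
Sxy = Σxy − (Σx)(Σy)/n = 63829 − 57740 = 6089
b = Sxy/Sxx = 6089/272 = 22.386029
a = ȳ − b·x̄ = 412.428571 − 22.386029·20 = -35.292017

-35.292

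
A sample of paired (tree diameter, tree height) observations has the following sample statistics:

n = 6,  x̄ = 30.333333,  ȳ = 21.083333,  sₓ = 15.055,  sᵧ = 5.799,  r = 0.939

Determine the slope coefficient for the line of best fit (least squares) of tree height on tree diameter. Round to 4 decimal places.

b = r · sᵧ/sₓ = 0.939 · 5.799/15.055 = 0.361691

0.3617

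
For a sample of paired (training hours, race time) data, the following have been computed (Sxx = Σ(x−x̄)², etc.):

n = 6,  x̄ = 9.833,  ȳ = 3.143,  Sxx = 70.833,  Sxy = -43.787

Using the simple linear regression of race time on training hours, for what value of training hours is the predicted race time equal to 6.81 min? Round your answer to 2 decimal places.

b = Sxy/Sxx = -43.787/70.833 = -0.618172
a = ȳ − b·x̄ = 3.143 − (-0.618172)·9.833 = 9.221488
Set a + b·x = 6.81: x = (6.81 − 9.221488) / (-0.618172) = 3.900997

3.90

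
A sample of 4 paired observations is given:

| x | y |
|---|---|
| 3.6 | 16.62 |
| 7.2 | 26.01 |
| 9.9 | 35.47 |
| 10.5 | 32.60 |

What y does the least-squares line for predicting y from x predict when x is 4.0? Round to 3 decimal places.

n = 4, Σx = 31.2, Σy = 110.7, Σxy = 940.557, Σx² = 273.06
Sxx = Σx² − (Σx)²/n = 273.06 − 243.36 = 29.7
Sxy = Σxy − (Σx)(Σy)/n = 940.557 − 863.46 = 77.097
b = Sxy/Sxx = 77.097/29.7 = 2.595859
a = ȳ − b·x̄ = 27.675 − 2.595859·7.8 = 7.427303
ŷ(4.0) = a + b·4.0 = 7.427303 + 2.595859·4 = 17.810737

17.811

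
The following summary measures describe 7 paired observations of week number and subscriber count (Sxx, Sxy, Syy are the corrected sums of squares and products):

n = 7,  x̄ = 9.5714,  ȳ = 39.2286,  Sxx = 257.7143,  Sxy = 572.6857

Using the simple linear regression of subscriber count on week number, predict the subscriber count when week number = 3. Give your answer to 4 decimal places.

b = Sxy/Sxx = 572.6857/257.7143 = 2.222173
a = ȳ − b·x̄ = 39.2286 − 2.222173·9.5714 = 17.959296
ŷ(3) = a + b·3 = 17.959296 + 2.222173·3 = 24.625814

24.6258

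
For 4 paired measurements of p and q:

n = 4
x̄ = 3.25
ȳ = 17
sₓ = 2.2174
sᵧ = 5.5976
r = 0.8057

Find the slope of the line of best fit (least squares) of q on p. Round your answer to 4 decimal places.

b = r · sᵧ/sₓ = 0.8057 · 5.5976/2.2174 = 2.033907

2.0339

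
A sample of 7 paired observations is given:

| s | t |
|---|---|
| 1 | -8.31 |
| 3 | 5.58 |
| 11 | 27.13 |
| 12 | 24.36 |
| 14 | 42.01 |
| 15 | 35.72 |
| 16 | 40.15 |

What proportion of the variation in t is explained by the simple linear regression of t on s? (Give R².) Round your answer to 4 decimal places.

n = 7, Σx = 72, Σy = 166.64, Σxy = 2365.52, Σx² = 952, Σy² = 6082.42
Sxx = Σx² − (Σx)²/n = 952 − 740.571429 = 211.428571
Sxy = Σxy − (Σx)(Σy)/n = 2365.52 − 1714.011429 = 651.508571
Syy = Σy² − (Σy)²/n = 6082.42 − 3966.984229 = 2115.435771
R² = Sxy²/(Sxx·Syy) = (651.508571)²/(211.428571·2115.435771) = 0.949023

0.9490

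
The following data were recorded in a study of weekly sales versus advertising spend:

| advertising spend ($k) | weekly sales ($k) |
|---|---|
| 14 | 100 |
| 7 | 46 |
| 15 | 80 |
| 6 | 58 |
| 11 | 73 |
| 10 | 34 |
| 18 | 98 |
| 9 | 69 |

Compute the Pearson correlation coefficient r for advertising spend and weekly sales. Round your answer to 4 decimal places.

n = 8, Σx = 90, Σy = 558, Σxy = 6798, Σx² = 1132, Σy² = 42730
Sxx = Σx² − (Σx)²/n = 1132 − 1012.5 = 119.5
Sxy = Σxy − (Σx)(Σy)/n = 6798 − 6277.5 = 520.5
Syy = Σy² − (Σy)²/n = 42730 − 38920.5 = 3809.5
r = Sxy/√(Sxx·Syy) = 520.5/√(455235.25) = 520.5/674.711235 = 0.771441

0.7714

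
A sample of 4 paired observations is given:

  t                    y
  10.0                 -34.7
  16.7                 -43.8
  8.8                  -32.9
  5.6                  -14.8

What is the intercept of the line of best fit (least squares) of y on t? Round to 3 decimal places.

-7.326

n = 4, Σx = 41.1, Σy = -126.2, Σxy = -1450.86, Σx² = 487.69
Sxx = Σx² − (Σx)²/n = 487.69 − 422.3025 = 65.3875
Sxy = Σxy − (Σx)(Σy)/n = -1450.86 − (-1296.705) = -154.155
b = Sxy/Sxx = -154.155/65.3875 = -2.357561
a = ȳ − b·x̄ = -31.55 − (-2.357561)·10.275 = -7.326064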